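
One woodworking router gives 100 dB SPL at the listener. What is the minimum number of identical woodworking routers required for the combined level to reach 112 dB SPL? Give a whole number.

Need L₁ + 10·log₁₀ N ≥ 112, i.e. log₁₀ N ≥ 1.20.
N ≥ 10^(12.0/10) = 15.849, so N = 16.

16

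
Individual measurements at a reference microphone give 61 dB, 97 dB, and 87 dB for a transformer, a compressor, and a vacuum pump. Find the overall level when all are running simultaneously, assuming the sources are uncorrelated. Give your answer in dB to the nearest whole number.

Incoherent sources combine by intensity addition: L_total = 10·log₁₀(Σ 10^(L_i/10)).
Σ 10^(L/10) = 10^(61/10) + 10^(97/10) + 10^(87/10) = 5.514e+09.
L_total = 10·log₁₀(5.514e+09) = 97.41 dB.

97 dB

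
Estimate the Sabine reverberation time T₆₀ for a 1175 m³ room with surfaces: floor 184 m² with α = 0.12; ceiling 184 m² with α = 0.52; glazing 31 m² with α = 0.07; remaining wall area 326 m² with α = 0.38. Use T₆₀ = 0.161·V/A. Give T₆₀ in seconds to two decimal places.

Total absorption A = 184·0.12 + 184·0.52 + 31·0.07 + 326·0.38 = 243.81 m² sabins.
T₆₀ = 0.161·V/A = 0.161·1175/243.81 = 0.776 s.

0.78 s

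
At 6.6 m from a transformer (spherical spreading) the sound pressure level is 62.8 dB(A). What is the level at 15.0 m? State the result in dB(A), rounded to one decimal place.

Point-source attenuation: ΔL = 20·log₁₀(r₂/r₁) = 20·log₁₀(15.0/6.6) = 7.131 dB.
L₂ = 62.8 − 20·log₁₀(15.0/6.6) = 62.8 − 7.131 = 55.67 dB(A).

55.7 dB(A)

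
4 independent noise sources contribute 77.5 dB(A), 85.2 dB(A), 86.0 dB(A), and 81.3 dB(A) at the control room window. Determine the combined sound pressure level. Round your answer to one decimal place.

89.6 dB(A)

For uncorrelated sources the intensities add, so convert each level to linear form, sum, and take 10·log₁₀ of the total.
Σ 10^(L/10) = 10^(77.5/10) + 10^(85.2/10) + 10^(86.0/10) + 10^(81.3/10) = 9.204e+08.
L_total = 10·log₁₀(9.204e+08) = 89.64 dB(A).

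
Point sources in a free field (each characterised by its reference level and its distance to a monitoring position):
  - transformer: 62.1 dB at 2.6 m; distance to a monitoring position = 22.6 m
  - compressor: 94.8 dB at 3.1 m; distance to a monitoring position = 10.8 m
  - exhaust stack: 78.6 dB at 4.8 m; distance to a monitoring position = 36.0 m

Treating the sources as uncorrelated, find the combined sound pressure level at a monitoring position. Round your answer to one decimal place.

84.0 dB

First find each source's level at the receiver (point-source: −20·log₁₀(r/r_ref)), then combine on an intensity basis.
transformer: 62.1 − 20·log₁₀(22.6/2.6) = 62.1 − 18.78 = 43.32 dB.
compressor: 94.8 − 20·log₁₀(10.8/3.1) = 94.8 − 10.84 = 83.96 dB.
exhaust stack: 78.6 − 20·log₁₀(36.0/4.8) = 78.6 − 17.50 = 61.10 dB.
Σ 10^(L/10) = 2.501e+08 → L_total = 10·log₁₀(2.501e+08) = 83.98 dB.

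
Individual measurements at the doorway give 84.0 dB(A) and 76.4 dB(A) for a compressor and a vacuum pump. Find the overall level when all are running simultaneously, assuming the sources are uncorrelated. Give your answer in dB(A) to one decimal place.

For uncorrelated sources the intensities add, so convert each level to linear form, sum, and take 10·log₁₀ of the total.
Σ 10^(L/10) = 10^(84.0/10) + 10^(76.4/10) = 2.948e+08.
L_total = 10·log₁₀(2.948e+08) = 84.70 dB(A).

84.7 dB(A)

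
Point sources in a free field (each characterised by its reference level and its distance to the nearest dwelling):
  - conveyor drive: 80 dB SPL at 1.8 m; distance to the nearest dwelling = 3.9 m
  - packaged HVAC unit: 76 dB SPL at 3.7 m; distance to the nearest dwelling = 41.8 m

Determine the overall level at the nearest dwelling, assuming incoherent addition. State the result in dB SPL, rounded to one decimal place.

73.3 dB SPL

Propagate each source to the receiver with L = L_ref − 20·log₁₀(r/r_ref), then add intensities.
conveyor drive: 80 − 20·log₁₀(3.9/1.8) = 80 − 6.72 = 73.28 dB SPL.
packaged HVAC unit: 76 − 20·log₁₀(41.8/3.7) = 76 − 21.06 = 54.94 dB SPL.
Σ 10^(L/10) = 2.161e+07 → L_total = 10·log₁₀(2.161e+07) = 73.35 dB SPL.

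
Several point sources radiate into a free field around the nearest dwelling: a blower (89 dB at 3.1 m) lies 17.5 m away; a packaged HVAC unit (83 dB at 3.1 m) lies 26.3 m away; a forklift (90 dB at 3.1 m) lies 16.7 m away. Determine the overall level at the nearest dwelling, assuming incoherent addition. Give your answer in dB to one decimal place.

77.9 dB

Apply inverse-square spreading to bring every level to the receiver, then sum 10^(L/10).
blower: 89 − 20·log₁₀(17.5/3.1) = 89 − 15.03 = 73.97 dB.
packaged HVAC unit: 83 − 20·log₁₀(26.3/3.1) = 83 − 18.57 = 64.43 dB.
forklift: 90 − 20·log₁₀(16.7/3.1) = 90 − 14.63 = 75.37 dB.
Σ 10^(L/10) = 6.216e+07 → L_total = 10·log₁₀(6.216e+07) = 77.93 dB.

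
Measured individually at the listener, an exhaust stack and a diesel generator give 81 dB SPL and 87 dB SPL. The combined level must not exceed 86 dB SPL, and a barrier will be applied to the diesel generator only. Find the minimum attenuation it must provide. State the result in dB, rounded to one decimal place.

2.7 dB

Fixed contribution from the other source: Σ 10^(L/10) = 10^(81/10) = 1.259e+08 (81.00 dB SPL).
The limit corresponds to 10^(86/10) = 3.981e+08; subtracting the fixed part leaves 2.722e+08 for the diesel generator, i.e. 84.35 dB SPL.
So the diesel generator must be reduced from 87 to 84.35 dB SPL: IL = 2.65 dB.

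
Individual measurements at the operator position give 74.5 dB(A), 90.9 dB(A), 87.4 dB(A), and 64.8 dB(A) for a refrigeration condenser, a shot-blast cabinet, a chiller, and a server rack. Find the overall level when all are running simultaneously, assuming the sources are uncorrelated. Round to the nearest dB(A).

93 dB(A)

Incoherent sources combine by intensity addition: L_total = 10·log₁₀(Σ 10^(L_i/10)).
Σ 10^(L/10) = 10^(74.5/10) + 10^(90.9/10) + 10^(87.4/10) + 10^(64.8/10) = 1.811e+09.
L_total = 10·log₁₀(1.811e+09) = 92.58 dB(A).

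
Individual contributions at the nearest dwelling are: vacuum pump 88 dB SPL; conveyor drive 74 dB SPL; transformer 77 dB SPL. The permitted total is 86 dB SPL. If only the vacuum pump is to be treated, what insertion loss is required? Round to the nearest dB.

3 dB

The untreated sources together contribute 10^(74/10) + 10^(77/10) = 7.524e+07, i.e. 78.76 dB SPL.
The limit corresponds to 10^(86/10) = 3.981e+08; subtracting the fixed part leaves 3.229e+08 for the vacuum pump, i.e. 85.09 dB SPL.
Required insertion loss = 88 − 85.09 = 2.91 dB.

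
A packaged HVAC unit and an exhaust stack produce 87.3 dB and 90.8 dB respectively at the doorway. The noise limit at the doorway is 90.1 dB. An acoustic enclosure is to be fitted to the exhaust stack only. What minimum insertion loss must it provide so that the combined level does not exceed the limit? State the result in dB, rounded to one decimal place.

3.9 dB

The untreated sources together contribute 10^(87.3/10) = 5.370e+08, i.e. 87.30 dB.
The limit corresponds to 10^(90.1/10) = 1.023e+09; subtracting the fixed part leaves 4.863e+08 for the exhaust stack, i.e. 86.87 dB.
So the exhaust stack must be reduced from 90.8 to 86.87 dB: IL = 3.93 dB.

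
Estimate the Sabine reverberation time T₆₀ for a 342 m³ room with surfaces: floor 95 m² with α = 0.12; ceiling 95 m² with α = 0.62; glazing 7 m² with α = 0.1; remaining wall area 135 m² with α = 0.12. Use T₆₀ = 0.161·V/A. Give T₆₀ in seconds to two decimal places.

0.63 s

Summing Sᵢαᵢ: 95·0.12 + 95·0.62 + 7·0.1 + 135·0.12 = 87.20 m².
T₆₀ = 0.161 × 342 / 87.20 = 0.631 s.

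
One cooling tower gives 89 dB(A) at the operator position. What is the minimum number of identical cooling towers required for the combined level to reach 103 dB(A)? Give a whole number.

26

The shortfall is 103 − 89 = 14.0 dB, and N units add 10·log₁₀ N, so need 10·log₁₀ N ≥ 14.0.
N ≥ 10^(14.0/10) = 25.119, so N = 26.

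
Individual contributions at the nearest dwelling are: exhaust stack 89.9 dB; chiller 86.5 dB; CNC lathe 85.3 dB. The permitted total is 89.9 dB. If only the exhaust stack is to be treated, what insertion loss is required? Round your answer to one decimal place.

Everything except the exhaust stack sums to 10^(86.5/10) + 10^(85.3/10) = 7.855e+08 in linear terms, 88.95 dB.
To meet 89.9 dB overall, the treated exhaust stack may contribute at most 10^(89.9/10) − 7.855e+08 = 1.917e+08, i.e. 82.83 dB.
So the exhaust stack must be reduced from 89.9 to 82.83 dB: IL = 7.07 dB.

7.1 dB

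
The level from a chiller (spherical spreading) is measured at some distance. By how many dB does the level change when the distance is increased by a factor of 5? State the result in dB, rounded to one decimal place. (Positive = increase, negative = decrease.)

Point-source spreading: ΔL = −20·log₁₀(r₂/r₁).
ΔL = −20·log₁₀(5) = -13.98 dB.

-14.0 dB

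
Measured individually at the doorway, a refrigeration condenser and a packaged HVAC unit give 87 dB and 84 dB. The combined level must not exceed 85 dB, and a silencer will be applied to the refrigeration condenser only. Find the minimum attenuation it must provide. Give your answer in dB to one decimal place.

Everything except the refrigeration condenser sums to 10^(84/10) = 2.512e+08 in linear terms, 84.00 dB.
To meet 85 dB overall, the treated refrigeration condenser may contribute at most 10^(85/10) − 2.512e+08 = 6.504e+07, i.e. 78.13 dB.
So the refrigeration condenser must be reduced from 87 to 78.13 dB: IL = 8.87 dB.

8.9 dB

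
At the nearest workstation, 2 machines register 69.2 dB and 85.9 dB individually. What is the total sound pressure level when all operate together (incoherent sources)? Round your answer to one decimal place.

For uncorrelated sources the intensities add, so convert each level to linear form, sum, and take 10·log₁₀ of the total.
Σ 10^(L/10) = 10^(69.2/10) + 10^(85.9/10) = 3.974e+08.
L_total = 10·log₁₀(3.974e+08) = 85.99 dB.

86.0 dB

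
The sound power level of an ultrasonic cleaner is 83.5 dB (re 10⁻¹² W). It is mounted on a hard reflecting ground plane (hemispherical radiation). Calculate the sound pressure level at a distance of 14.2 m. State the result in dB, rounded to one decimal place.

Free-field hemispherical radiation: L_p = L_w − 10·log₁₀(2π·r²), r = 14.2 m.
2π·r² = 1267 m², 10·log₁₀ of that is 31.028 dB.
L_p = 83.5 − 31.028 = 52.47 dB.

52.5 dB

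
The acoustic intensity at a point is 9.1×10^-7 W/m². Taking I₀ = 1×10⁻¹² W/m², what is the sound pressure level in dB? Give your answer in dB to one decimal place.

59.6 dB

I/I₀ = 9.1×10^-7/10⁻¹² = 9.1×10^5, and L = 10·log₁₀(I/I₀).
L = 10·(0.9590 + 5) = 59.59 dB.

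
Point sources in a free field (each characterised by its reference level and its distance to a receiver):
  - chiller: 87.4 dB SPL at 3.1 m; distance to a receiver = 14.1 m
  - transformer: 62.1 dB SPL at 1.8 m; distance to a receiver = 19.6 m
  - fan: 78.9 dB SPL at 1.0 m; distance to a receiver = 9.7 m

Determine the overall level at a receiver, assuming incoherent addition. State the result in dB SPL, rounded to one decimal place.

74.4 dB SPL

Apply inverse-square spreading to bring every level to the receiver, then sum 10^(L/10).
chiller: 87.4 − 20·log₁₀(14.1/3.1) = 87.4 − 13.16 = 74.24 dB SPL.
transformer: 62.1 − 20·log₁₀(19.6/1.8) = 62.1 − 20.74 = 41.36 dB SPL.
fan: 78.9 − 20·log₁₀(9.7/1.0) = 78.9 − 19.74 = 59.16 dB SPL.
Σ 10^(L/10) = 2.740e+07 → L_total = 10·log₁₀(2.740e+07) = 74.38 dB SPL.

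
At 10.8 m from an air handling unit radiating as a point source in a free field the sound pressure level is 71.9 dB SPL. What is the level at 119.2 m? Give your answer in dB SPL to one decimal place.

51.0 dB SPL

For a point source, L₂ = L₁ − 20·log₁₀(r₂/r₁).
L₂ = 71.9 − 20·log₁₀(119.2/10.8) = 71.9 − 20.857 = 51.04 dB SPL.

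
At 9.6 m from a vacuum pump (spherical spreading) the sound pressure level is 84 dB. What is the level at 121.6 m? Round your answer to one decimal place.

Spherical spreading from a point source gives a 20·log₁₀(r₂/r₁) drop.
L₂ = 84 − 20·log₁₀(121.6/9.6) = 84 − 22.053 = 61.95 dB.

61.9 dB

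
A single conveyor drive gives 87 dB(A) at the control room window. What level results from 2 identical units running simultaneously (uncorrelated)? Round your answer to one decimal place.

90.0 dB(A)

With 2 equal, uncorrelated contributions the intensity is 2× that of one unit, giving a rise of 10·log₁₀ 2.
L_total = 87 + 10·log₁₀(2) = 87 + 3.010 = 90.01 dB(A).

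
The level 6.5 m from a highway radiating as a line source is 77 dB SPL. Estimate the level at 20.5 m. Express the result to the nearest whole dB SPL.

For a line source, L₂ = L₁ − 10·log₁₀(r₂/r₁).
L₂ = 77 − 10·log₁₀(20.5/6.5) = 77 − 4.988 = 72.01 dB SPL.

72 dB SPL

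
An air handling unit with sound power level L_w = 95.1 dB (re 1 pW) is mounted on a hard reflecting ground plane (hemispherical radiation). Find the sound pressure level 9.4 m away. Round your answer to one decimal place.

67.7 dB

L_p = L_w − 10·log₁₀(2π·r²) with r = 9.4 m.
2π·r² = 555.2 m², 10·log₁₀ of that is 27.444 dB.
L_p = 95.1 − 27.444 = 67.66 dB.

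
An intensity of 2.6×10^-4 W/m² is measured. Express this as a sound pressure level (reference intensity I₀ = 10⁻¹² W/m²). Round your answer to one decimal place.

I/I₀ = 2.6×10^-4/10⁻¹² = 2.6×10^8, and L = 10·log₁₀(I/I₀).
L = 10·(0.4150 + 8) = 84.15 dB.

84.1 dB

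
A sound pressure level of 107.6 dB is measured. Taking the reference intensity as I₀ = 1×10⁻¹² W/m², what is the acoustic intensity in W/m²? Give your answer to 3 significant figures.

0.0575 W/m²

I/I₀ = 10^(107.6/10) = 5.754e+10, so I = 5.754e+10 × 10⁻¹² W/m².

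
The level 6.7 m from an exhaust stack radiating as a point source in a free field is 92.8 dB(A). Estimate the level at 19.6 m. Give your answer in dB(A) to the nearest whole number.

83 dB(A)

Point-source attenuation: ΔL = 20·log₁₀(r₂/r₁) = 20·log₁₀(19.6/6.7) = 9.324 dB.
L₂ = 92.8 − 20·log₁₀(19.6/6.7) = 92.8 − 9.324 = 83.48 dB(A).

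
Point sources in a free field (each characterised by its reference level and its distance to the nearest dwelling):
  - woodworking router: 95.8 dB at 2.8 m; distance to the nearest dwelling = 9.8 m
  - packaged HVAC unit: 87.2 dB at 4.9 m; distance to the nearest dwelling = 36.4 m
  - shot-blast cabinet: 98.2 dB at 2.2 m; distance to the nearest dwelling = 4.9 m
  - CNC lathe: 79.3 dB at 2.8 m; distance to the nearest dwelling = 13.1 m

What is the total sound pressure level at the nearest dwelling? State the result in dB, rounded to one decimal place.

Propagate each source to the receiver with L = L_ref − 20·log₁₀(r/r_ref), then add intensities.
woodworking router: 95.8 − 20·log₁₀(9.8/2.8) = 95.8 − 10.88 = 84.92 dB.
packaged HVAC unit: 87.2 − 20·log₁₀(36.4/4.9) = 87.2 − 17.42 = 69.78 dB.
shot-blast cabinet: 98.2 − 20·log₁₀(4.9/2.2) = 98.2 − 6.96 = 91.24 dB.
CNC lathe: 79.3 − 20·log₁₀(13.1/2.8) = 79.3 − 13.40 = 65.90 dB.
Σ 10^(L/10) = 1.656e+09 → L_total = 10·log₁₀(1.656e+09) = 92.19 dB.

92.2 dB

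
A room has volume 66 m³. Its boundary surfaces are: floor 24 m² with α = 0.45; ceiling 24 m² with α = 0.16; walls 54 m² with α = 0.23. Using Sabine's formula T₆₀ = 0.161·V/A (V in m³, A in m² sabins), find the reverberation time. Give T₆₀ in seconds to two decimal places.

A = Σ Sᵢαᵢ = 24·0.45 + 24·0.16 + 54·0.23 = 27.06 m².
T₆₀ = 0.161 × 66 / 27.06 = 0.393 s.

0.39 s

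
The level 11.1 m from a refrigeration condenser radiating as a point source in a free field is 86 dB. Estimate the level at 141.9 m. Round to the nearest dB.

64 dB

Spherical spreading from a point source gives a 20·log₁₀(r₂/r₁) drop.
L₂ = 86 − 20·log₁₀(141.9/11.1) = 86 − 22.133 = 63.87 dB.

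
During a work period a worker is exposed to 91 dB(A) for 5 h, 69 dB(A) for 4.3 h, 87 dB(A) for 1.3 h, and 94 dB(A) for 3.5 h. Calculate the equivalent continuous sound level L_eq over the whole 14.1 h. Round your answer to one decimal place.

90.5 dB(A)

L_eq = 10·log₁₀[(1/T)·Σ tᵢ·10^(Lᵢ/10)] with T = 14.1 h.
Σ tᵢ·10^(Lᵢ/10) = 5·10^(91/10) + 4.3·10^(69/10) + 1.3·10^(87/10) + 3.5·10^(94/10) = 1.577e+10.
L_eq = 10·log₁₀(1.577e+10/14.1) = 90.49 dB(A).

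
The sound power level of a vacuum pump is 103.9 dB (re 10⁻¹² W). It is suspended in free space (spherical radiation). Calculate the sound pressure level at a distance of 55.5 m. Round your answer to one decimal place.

58.0 dB

Free-field spherical radiation: L_p = L_w − 10·log₁₀(4π·r²), r = 55.5 m.
4π·r² = 3.871e+04 m², 10·log₁₀ of that is 45.878 dB.
L_p = 103.9 − 45.878 = 58.02 dB.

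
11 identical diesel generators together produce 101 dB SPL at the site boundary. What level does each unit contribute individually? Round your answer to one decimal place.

90.6 dB SPL

11 equal contributions raise the level by 10·log₁₀ 11 = 10.414 dB, so each unit alone gives 101 − 10.414.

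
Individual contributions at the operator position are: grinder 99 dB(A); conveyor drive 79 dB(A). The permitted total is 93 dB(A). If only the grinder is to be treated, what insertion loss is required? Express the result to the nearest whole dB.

Everything except the grinder sums to 10^(79/10) = 7.943e+07 in linear terms, 79.00 dB(A).
To meet 93 dB(A) overall, the treated grinder may contribute at most 10^(93/10) − 7.943e+07 = 1.916e+09, i.e. 92.82 dB(A).
Required insertion loss = 99 − 92.82 = 6.18 dB.

6 dB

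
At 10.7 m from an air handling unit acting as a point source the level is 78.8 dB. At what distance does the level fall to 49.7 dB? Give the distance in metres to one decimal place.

305.1 m

The 29.1 dB drop corresponds to a distance ratio of 10^(29.1/20) for a point source.
r₂ = 10.7·10^((78.8−49.7)/20) = 10.7·10^(29.1/20) = 305.06 m.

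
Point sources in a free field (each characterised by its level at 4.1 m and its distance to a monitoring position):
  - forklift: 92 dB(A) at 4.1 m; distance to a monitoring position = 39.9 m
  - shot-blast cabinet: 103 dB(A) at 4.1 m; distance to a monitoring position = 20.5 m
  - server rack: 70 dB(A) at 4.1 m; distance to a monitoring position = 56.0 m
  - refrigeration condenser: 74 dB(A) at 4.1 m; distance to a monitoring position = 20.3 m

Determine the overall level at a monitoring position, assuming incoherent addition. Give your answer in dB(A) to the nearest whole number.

First find each source's level at the receiver (point-source: −20·log₁₀(r/r_ref)), then combine on an intensity basis.
forklift: 92 − 20·log₁₀(39.9/4.1) = 92 − 19.76 = 72.24 dB(A).
shot-blast cabinet: 103 − 20·log₁₀(20.5/4.1) = 103 − 13.98 = 89.02 dB(A).
server rack: 70 − 20·log₁₀(56.0/4.1) = 70 − 22.71 = 47.29 dB(A).
refrigeration condenser: 74 − 20·log₁₀(20.3/4.1) = 74 − 13.89 = 60.11 dB(A).
Σ 10^(L/10) = 8.159e+08 → L_total = 10·log₁₀(8.159e+08) = 89.12 dB(A).

89 dB(A)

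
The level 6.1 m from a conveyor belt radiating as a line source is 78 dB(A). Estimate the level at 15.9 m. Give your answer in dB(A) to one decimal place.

73.8 dB(A)

For a line source, L₂ = L₁ − 10·log₁₀(r₂/r₁).
L₂ = 78 − 10·log₁₀(15.9/6.1) = 78 − 4.161 = 73.84 dB(A).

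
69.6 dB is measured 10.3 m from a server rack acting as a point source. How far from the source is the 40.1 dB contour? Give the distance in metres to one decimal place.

The 29.5 dB drop corresponds to a distance ratio of 10^(29.5/20) for a point source.
r₂ = 10.3·10^((69.6−40.1)/20) = 10.3·10^(29.5/20) = 307.49 m.

307.5 m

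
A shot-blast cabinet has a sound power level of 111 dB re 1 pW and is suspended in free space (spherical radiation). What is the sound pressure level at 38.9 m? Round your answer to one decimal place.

68.2 dB

The power spreads over a sphere of area 4π·r², so L_p = L_w − 10·log₁₀(4π·r²).
4π·r² = 1.902e+04 m², 10·log₁₀ of that is 42.791 dB.
L_p = 111 − 42.791 = 68.21 dB.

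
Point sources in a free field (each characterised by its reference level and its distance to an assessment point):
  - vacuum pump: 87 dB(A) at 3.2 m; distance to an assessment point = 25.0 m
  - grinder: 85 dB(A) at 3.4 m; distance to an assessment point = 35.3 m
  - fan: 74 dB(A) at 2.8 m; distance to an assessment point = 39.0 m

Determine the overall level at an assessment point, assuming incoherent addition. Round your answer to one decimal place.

Propagate each source to the receiver with L = L_ref − 20·log₁₀(r/r_ref), then add intensities.
vacuum pump: 87 − 20·log₁₀(25.0/3.2) = 87 − 17.86 = 69.14 dB(A).
grinder: 85 − 20·log₁₀(35.3/3.4) = 85 − 20.33 = 64.67 dB(A).
fan: 74 − 20·log₁₀(39.0/2.8) = 74 − 22.88 = 51.12 dB(A).
Σ 10^(L/10) = 1.127e+07 → L_total = 10·log₁₀(1.127e+07) = 70.52 dB(A).

70.5 dB(A)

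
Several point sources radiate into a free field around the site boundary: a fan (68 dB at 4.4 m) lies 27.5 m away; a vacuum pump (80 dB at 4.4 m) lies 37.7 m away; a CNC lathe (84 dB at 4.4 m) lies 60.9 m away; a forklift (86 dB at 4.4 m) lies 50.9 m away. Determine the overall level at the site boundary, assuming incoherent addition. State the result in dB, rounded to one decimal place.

First find each source's level at the receiver (point-source: −20·log₁₀(r/r_ref)), then combine on an intensity basis.
fan: 68 − 20·log₁₀(27.5/4.4) = 68 − 15.92 = 52.08 dB.
vacuum pump: 80 − 20·log₁₀(37.7/4.4) = 80 − 18.66 = 61.34 dB.
CNC lathe: 84 − 20·log₁₀(60.9/4.4) = 84 − 22.82 = 61.18 dB.
forklift: 86 − 20·log₁₀(50.9/4.4) = 86 − 21.27 = 64.73 dB.
Σ 10^(L/10) = 5.810e+06 → L_total = 10·log₁₀(5.810e+06) = 67.64 dB.

67.6 dB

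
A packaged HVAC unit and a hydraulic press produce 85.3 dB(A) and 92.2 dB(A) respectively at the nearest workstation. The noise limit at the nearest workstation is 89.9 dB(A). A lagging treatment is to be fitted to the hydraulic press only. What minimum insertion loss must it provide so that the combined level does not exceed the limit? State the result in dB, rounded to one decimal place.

The untreated sources together contribute 10^(85.3/10) = 3.388e+08, i.e. 85.30 dB(A).
The limit corresponds to 10^(89.9/10) = 9.772e+08; subtracting the fixed part leaves 6.384e+08 for the hydraulic press, i.e. 88.05 dB(A).
Required insertion loss = 92.2 − 88.05 = 4.15 dB.

4.1 dB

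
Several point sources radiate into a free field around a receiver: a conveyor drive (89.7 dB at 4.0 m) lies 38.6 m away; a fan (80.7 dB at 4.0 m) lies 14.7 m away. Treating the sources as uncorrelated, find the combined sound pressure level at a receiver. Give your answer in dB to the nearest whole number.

Apply inverse-square spreading to bring every level to the receiver, then sum 10^(L/10).
conveyor drive: 89.7 − 20·log₁₀(38.6/4.0) = 89.7 − 19.69 = 70.01 dB.
fan: 80.7 − 20·log₁₀(14.7/4.0) = 80.7 − 11.31 = 69.39 dB.
Σ 10^(L/10) = 1.872e+07 → L_total = 10·log₁₀(1.872e+07) = 72.72 dB.

73 dB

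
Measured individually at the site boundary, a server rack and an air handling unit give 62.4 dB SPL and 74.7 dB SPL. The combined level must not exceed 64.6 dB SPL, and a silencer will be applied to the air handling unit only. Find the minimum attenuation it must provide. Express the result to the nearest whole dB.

14 dB

Fixed contribution from the other source: Σ 10^(L/10) = 10^(62.4/10) = 1.738e+06 (62.40 dB SPL).
To meet 64.6 dB SPL overall, the treated air handling unit may contribute at most 10^(64.6/10) − 1.738e+06 = 1.146e+06, i.e. 60.59 dB SPL.
So the air handling unit must be reduced from 74.7 to 60.59 dB SPL: IL = 14.11 dB.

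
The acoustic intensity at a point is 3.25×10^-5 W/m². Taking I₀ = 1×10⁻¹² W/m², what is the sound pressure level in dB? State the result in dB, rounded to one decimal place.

75.1 dB

L = 10·log₁₀(I/I₀) = 10·log₁₀(3.25×10^-5/10⁻¹²) = 10·log₁₀(3.25×10^7).
L = 10·(0.5119 + 7) = 75.12 dB.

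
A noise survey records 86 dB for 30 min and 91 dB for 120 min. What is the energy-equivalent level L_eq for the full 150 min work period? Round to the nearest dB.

Weight each interval's intensity by its duration and average over T = 150 min:
Σ tᵢ·10^(Lᵢ/10) = 30·10^(86/10) + 120·10^(91/10) = 1.630e+11.
L_eq = 10·log₁₀(1.630e+11/150) = 90.36 dB.

90 dB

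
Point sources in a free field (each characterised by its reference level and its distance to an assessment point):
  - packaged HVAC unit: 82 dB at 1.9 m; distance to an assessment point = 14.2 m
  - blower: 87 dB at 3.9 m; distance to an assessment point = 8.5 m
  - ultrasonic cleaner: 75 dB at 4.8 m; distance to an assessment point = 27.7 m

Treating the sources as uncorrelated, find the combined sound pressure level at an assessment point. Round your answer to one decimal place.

Apply inverse-square spreading to bring every level to the receiver, then sum 10^(L/10).
packaged HVAC unit: 82 − 20·log₁₀(14.2/1.9) = 82 − 17.47 = 64.53 dB.
blower: 87 − 20·log₁₀(8.5/3.9) = 87 − 6.77 = 80.23 dB.
ultrasonic cleaner: 75 − 20·log₁₀(27.7/4.8) = 75 − 15.22 = 59.78 dB.
Σ 10^(L/10) = 1.093e+08 → L_total = 10·log₁₀(1.093e+08) = 80.39 dB.

80.4 dB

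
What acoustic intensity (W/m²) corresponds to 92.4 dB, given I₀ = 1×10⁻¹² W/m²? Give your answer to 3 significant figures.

0.00174 W/m²

I/I₀ = 10^(92.4/10) = 1.738e+09, so I = 1.738e+09 × 10⁻¹² W/m².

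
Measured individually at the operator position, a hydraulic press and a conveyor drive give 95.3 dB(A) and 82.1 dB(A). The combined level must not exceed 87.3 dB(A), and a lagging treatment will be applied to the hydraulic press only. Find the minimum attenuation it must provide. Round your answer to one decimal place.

9.6 dB

The untreated sources together contribute 10^(82.1/10) = 1.622e+08, i.e. 82.10 dB(A).
The limit corresponds to 10^(87.3/10) = 5.370e+08; subtracting the fixed part leaves 3.749e+08 for the hydraulic press, i.e. 85.74 dB(A).
So the hydraulic press must be reduced from 95.3 to 85.74 dB(A): IL = 9.56 dB.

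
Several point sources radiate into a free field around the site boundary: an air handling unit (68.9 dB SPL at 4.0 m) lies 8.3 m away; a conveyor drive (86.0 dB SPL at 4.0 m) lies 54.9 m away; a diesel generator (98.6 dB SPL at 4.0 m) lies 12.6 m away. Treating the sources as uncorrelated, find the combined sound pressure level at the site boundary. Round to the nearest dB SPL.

First find each source's level at the receiver (point-source: −20·log₁₀(r/r_ref)), then combine on an intensity basis.
air handling unit: 68.9 − 20·log₁₀(8.3/4.0) = 68.9 − 6.34 = 62.56 dB SPL.
conveyor drive: 86.0 − 20·log₁₀(54.9/4.0) = 86.0 − 22.75 = 63.25 dB SPL.
diesel generator: 98.6 − 20·log₁₀(12.6/4.0) = 98.6 − 9.97 = 88.63 dB SPL.
Σ 10^(L/10) = 7.340e+08 → L_total = 10·log₁₀(7.340e+08) = 88.66 dB SPL.

89 dB SPL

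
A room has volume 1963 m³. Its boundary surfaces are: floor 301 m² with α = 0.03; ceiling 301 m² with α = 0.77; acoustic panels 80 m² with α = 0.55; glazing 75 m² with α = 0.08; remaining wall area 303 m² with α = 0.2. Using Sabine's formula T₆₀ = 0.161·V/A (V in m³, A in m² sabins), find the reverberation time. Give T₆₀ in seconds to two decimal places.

Total absorption A = 301·0.03 + 301·0.77 + 80·0.55 + 75·0.08 + 303·0.2 = 351.40 m² sabins.
T₆₀ = 0.161·V/A = 0.161·1963/351.40 = 0.899 s.

0.90 s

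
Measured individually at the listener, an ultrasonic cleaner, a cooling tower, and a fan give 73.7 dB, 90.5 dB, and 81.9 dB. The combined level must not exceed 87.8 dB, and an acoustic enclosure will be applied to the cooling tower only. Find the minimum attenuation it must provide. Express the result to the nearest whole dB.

Everything except the cooling tower sums to 10^(73.7/10) + 10^(81.9/10) = 1.783e+08 in linear terms, 82.51 dB.
The limit corresponds to 10^(87.8/10) = 6.026e+08; subtracting the fixed part leaves 4.242e+08 for the cooling tower, i.e. 86.28 dB.
So the cooling tower must be reduced from 90.5 to 86.28 dB: IL = 4.22 dB.

4 dB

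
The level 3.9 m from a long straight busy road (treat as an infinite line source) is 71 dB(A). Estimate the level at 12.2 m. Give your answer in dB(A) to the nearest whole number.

66 dB(A)

Cylindrical spreading from a line source gives a 10·log₁₀(r₂/r₁) drop.
L₂ = 71 − 10·log₁₀(12.2/3.9) = 71 − 4.953 = 66.05 dB(A).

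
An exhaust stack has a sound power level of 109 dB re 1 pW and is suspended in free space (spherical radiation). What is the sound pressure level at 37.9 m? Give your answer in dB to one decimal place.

The power spreads over a sphere of area 4π·r², so L_p = L_w − 10·log₁₀(4π·r²).
4π·r² = 1.805e+04 m², 10·log₁₀ of that is 42.565 dB.
L_p = 109 − 42.565 = 66.44 dB.

66.4 dB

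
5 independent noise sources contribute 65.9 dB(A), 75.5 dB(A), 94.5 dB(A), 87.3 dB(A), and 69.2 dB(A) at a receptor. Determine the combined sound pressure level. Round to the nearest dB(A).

95 dB(A)

Incoherent sources combine by intensity addition: L_total = 10·log₁₀(Σ 10^(L_i/10)).
Σ 10^(L/10) = 10^(65.9/10) + 10^(75.5/10) + 10^(94.5/10) + 10^(87.3/10) + 10^(69.2/10) = 3.403e+09.
L_total = 10·log₁₀(3.403e+09) = 95.32 dB(A).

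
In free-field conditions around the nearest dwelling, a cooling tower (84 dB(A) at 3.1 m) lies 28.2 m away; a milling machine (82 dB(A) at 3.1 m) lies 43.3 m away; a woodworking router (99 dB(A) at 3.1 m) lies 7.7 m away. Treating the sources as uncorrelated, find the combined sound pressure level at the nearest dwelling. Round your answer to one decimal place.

Propagate each source to the receiver with L = L_ref − 20·log₁₀(r/r_ref), then add intensities.
cooling tower: 84 − 20·log₁₀(28.2/3.1) = 84 − 19.18 = 64.82 dB(A).
milling machine: 82 − 20·log₁₀(43.3/3.1) = 82 − 22.90 = 59.10 dB(A).
woodworking router: 99 − 20·log₁₀(7.7/3.1) = 99 − 7.90 = 91.10 dB(A).
Σ 10^(L/10) = 1.291e+09 → L_total = 10·log₁₀(1.291e+09) = 91.11 dB(A).

91.1 dB(A)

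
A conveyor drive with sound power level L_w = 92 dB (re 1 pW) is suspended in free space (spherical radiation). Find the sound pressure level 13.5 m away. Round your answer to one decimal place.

58.4 dB

The power spreads over a sphere of area 4π·r², so L_p = L_w − 10·log₁₀(4π·r²).
4π·r² = 2290 m², 10·log₁₀ of that is 33.599 dB.
L_p = 92 − 33.599 = 58.40 dB.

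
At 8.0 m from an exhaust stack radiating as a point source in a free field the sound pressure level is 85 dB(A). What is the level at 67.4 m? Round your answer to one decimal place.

66.5 dB(A)

Point-source attenuation: ΔL = 20·log₁₀(r₂/r₁) = 20·log₁₀(67.4/8.0) = 18.511 dB.
L₂ = 85 − 20·log₁₀(67.4/8.0) = 85 − 18.511 = 66.49 dB(A).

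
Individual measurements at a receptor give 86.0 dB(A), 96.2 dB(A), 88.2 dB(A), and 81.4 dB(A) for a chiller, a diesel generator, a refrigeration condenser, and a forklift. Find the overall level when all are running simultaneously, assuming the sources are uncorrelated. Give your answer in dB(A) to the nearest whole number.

For uncorrelated sources the intensities add, so convert each level to linear form, sum, and take 10·log₁₀ of the total.
Σ 10^(L/10) = 10^(86.0/10) + 10^(96.2/10) + 10^(88.2/10) + 10^(81.4/10) = 5.366e+09.
L_total = 10·log₁₀(5.366e+09) = 97.30 dB(A).

97 dB(A)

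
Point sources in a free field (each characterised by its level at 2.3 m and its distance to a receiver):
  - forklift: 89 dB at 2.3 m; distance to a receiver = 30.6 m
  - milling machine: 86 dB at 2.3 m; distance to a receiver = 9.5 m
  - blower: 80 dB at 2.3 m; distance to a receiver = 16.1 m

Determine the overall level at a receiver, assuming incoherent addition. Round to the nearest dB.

75 dB

First find each source's level at the receiver (point-source: −20·log₁₀(r/r_ref)), then combine on an intensity basis.
forklift: 89 − 20·log₁₀(30.6/2.3) = 89 − 22.48 = 66.52 dB.
milling machine: 86 − 20·log₁₀(9.5/2.3) = 86 − 12.32 = 73.68 dB.
blower: 80 − 20·log₁₀(16.1/2.3) = 80 − 16.90 = 63.10 dB.
Σ 10^(L/10) = 2.986e+07 → L_total = 10·log₁₀(2.986e+07) = 74.75 dB.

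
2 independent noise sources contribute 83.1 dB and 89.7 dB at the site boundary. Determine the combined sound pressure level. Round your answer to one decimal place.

Incoherent sources combine by intensity addition: L_total = 10·log₁₀(Σ 10^(L_i/10)).
Σ 10^(L/10) = 10^(83.1/10) + 10^(89.7/10) = 1.137e+09.
L_total = 10·log₁₀(1.137e+09) = 90.56 dB.

90.6 dB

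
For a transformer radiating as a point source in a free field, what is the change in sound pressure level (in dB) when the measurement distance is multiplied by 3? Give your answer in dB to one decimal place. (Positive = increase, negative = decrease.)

Point-source spreading: ΔL = −20·log₁₀(r₂/r₁).
ΔL = −20·log₁₀(3) = -9.54 dB.

-9.5 dB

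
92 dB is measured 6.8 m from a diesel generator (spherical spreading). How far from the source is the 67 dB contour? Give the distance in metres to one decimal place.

The 25.0 dB drop corresponds to a distance ratio of 10^(25.0/20) for a point source.
r₂ = 6.8·10^((92−67)/20) = 6.8·10^(25.0/20) = 120.92 m.

120.9 m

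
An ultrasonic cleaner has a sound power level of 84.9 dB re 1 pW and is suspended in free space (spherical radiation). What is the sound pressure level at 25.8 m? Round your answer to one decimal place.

L_p = L_w − 10·log₁₀(4π·r²) with r = 25.8 m.
4π·r² = 8365 m², 10·log₁₀ of that is 39.224 dB.
L_p = 84.9 − 39.224 = 45.68 dB.

45.7 dB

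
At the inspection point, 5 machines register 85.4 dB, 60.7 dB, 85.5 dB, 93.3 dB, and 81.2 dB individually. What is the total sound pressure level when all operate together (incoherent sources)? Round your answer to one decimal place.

For uncorrelated sources the intensities add, so convert each level to linear form, sum, and take 10·log₁₀ of the total.
Σ 10^(L/10) = 10^(85.4/10) + 10^(60.7/10) + 10^(85.5/10) + 10^(93.3/10) + 10^(81.2/10) = 2.973e+09.
L_total = 10·log₁₀(2.973e+09) = 94.73 dB.

94.7 dB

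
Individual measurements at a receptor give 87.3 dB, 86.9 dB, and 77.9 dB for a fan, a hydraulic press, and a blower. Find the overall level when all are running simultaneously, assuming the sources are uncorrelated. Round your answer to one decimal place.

Incoherent sources combine by intensity addition: L_total = 10·log₁₀(Σ 10^(L_i/10)).
Σ 10^(L/10) = 10^(87.3/10) + 10^(86.9/10) + 10^(77.9/10) = 1.088e+09.
L_total = 10·log₁₀(1.088e+09) = 90.37 dB.

90.4 dB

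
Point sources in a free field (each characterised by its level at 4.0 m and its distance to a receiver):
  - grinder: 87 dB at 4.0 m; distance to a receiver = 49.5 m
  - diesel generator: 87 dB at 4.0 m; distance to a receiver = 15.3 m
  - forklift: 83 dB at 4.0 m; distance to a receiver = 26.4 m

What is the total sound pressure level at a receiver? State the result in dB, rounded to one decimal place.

First find each source's level at the receiver (point-source: −20·log₁₀(r/r_ref)), then combine on an intensity basis.
grinder: 87 − 20·log₁₀(49.5/4.0) = 87 − 21.85 = 65.15 dB.
diesel generator: 87 − 20·log₁₀(15.3/4.0) = 87 − 11.65 = 75.35 dB.
forklift: 83 − 20·log₁₀(26.4/4.0) = 83 − 16.39 = 66.61 dB.
Σ 10^(L/10) = 4.211e+07 → L_total = 10·log₁₀(4.211e+07) = 76.24 dB.

76.2 dB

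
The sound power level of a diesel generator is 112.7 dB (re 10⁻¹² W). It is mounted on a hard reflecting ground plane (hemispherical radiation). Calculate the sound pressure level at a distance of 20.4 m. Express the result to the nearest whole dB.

The power spreads over a hemisphere of area 2π·r², so L_p = L_w − 10·log₁₀(2π·r²).
2π·r² = 2615 m², 10·log₁₀ of that is 34.174 dB.
L_p = 112.7 − 34.174 = 78.53 dB.

79 dB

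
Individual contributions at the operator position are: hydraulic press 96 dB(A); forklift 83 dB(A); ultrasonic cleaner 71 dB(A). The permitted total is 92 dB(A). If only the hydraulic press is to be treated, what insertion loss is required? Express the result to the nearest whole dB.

The untreated sources together contribute 10^(83/10) + 10^(71/10) = 2.121e+08, i.e. 83.27 dB(A).
The limit corresponds to 10^(92/10) = 1.585e+09; subtracting the fixed part leaves 1.373e+09 for the hydraulic press, i.e. 91.38 dB(A).
So the hydraulic press must be reduced from 96 to 91.38 dB(A): IL = 4.62 dB.

5 dB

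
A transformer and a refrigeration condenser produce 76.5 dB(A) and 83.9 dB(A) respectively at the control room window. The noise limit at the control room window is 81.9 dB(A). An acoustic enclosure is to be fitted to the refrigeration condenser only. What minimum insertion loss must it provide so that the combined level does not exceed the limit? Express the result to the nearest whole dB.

The untreated sources together contribute 10^(76.5/10) = 4.467e+07, i.e. 76.50 dB(A).
To meet 81.9 dB(A) overall, the treated refrigeration condenser may contribute at most 10^(81.9/10) − 4.467e+07 = 1.102e+08, i.e. 80.42 dB(A).
So the refrigeration condenser must be reduced from 83.9 to 80.42 dB(A): IL = 3.48 dB.

3 dB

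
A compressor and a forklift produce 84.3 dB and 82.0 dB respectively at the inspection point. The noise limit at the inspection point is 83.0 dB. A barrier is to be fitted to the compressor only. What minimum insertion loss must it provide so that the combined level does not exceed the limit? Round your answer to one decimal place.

8.2 dB

Everything except the compressor sums to 10^(82.0/10) = 1.585e+08 in linear terms, 82.00 dB.
To meet 83.0 dB overall, the treated compressor may contribute at most 10^(83.0/10) − 1.585e+08 = 4.104e+07, i.e. 76.13 dB.
Required insertion loss = 84.3 − 76.13 = 8.17 dB.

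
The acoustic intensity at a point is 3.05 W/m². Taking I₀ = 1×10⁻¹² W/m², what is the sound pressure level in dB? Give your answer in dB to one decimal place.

124.8 dB

I/I₀ = 3.05/10⁻¹² = 3.05×10^12, and L = 10·log₁₀(I/I₀).
L = 10·(0.4843 + 12) = 124.84 dB.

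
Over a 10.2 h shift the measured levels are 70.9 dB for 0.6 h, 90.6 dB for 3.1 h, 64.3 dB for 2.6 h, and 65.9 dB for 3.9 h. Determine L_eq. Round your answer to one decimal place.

Weight each interval's intensity by its duration and average over T = 10.2 h:
Σ tᵢ·10^(Lᵢ/10) = 0.6·10^(70.9/10) + 3.1·10^(90.6/10) + 2.6·10^(64.3/10) + 3.9·10^(65.9/10) = 3.589e+09.
L_eq = 10·log₁₀(3.589e+09/10.2) = 85.46 dB.

85.5 dB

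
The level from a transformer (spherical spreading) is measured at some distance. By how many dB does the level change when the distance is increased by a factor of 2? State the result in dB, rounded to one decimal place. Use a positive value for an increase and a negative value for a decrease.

-6.0 dB

With spherical spreading the level changes by −20·log₁₀(r₂/r₁).
ΔL = −20·log₁₀(2) = -6.02 dB.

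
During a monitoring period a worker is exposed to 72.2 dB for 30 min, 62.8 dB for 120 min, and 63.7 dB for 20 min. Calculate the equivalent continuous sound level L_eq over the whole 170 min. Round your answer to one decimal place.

The energy average is taken in the linear domain: L_eq = 10·log₁₀[(Σ tᵢ·10^(Lᵢ/10))/T], T = 170 min.
Σ tᵢ·10^(Lᵢ/10) = 30·10^(72.2/10) + 120·10^(62.8/10) + 20·10^(63.7/10) = 7.734e+08.
L_eq = 10·log₁₀(7.734e+08/170) = 66.58 dB.

66.6 dB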